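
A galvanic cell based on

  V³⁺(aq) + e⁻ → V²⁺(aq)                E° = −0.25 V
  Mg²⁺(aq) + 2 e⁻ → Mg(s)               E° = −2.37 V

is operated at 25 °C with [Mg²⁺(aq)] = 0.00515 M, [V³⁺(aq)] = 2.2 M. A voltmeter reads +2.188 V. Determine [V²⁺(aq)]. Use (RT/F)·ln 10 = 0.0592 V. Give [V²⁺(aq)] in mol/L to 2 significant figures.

V³⁺/V²⁺ is the cathode (higher E°); E°cell = −0.25 − (−2.37) = +2.12 V with n = 2.
Since E = E° − (0.0592/n)·log Q, log Q = n(E° − E)/0.0592 = −2.297.
For 2 V³⁺(aq) + Mg(s) → 2 V²⁺(aq) + Mg²⁺(aq), the reaction quotient is Q = ([V²⁺(aq)]^2·[Mg²⁺(aq)]) / [V³⁺(aq)]^2.
Isolating [V²⁺(aq)] in Q = 10^{−2.297} yields log [V²⁺(aq)] = 0.338, i.e. 2.2 M.

2.2 M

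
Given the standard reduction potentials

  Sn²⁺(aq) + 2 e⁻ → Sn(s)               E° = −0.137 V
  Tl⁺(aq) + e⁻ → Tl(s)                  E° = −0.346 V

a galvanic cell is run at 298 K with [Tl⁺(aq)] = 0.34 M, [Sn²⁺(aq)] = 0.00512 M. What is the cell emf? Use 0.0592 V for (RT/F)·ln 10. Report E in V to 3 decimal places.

The Sn²⁺/Sn couple has the more positive E°, so it is the cathode; Tl⁺/Tl is the anode.
The standard potential is −0.137 − (−0.346) = +0.209 V and the balanced reaction transfers n = 2 electrons.
The balanced reaction is Sn²⁺(aq) + 2 Tl(s) → Sn(s) + 2 Tl⁺(aq), so Q = [Tl⁺(aq)]^2 / [Sn²⁺(aq)] = 22.6 and log Q = 1.354.
E = E° − (0.0592/n)·log Q = +0.209 − (0.0592/2)(1.354) = +0.169 V.

+0.169 V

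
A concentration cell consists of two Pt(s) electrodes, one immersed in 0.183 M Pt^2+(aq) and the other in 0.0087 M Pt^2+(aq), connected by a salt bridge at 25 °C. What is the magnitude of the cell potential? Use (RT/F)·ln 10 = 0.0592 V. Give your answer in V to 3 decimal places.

For a concentration cell E°cell = 0, since both electrodes use the same couple.
The compartment with the higher Pt^2+(aq) concentration (0.183 M) acts as the cathode; ions are reduced there and produced at the dilute (0.0087 M) anode.
With n = 2, Ecell = −(0.0592/2)·log([dilute]/[conc]) = −(0.0592/2)·log(0.0087/0.183) = +0.039 V.

0.039 V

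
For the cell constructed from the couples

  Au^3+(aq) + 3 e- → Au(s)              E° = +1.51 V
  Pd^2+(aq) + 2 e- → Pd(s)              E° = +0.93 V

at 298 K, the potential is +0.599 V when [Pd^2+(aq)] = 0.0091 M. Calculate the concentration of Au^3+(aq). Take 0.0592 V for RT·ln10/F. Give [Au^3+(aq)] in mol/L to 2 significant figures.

0.0080 M

Au³⁺/Au is the cathode (higher E°); E°cell = +1.51 − (+0.93) = +0.58 V with n = 6.
Since E = E° − (0.0592/n)·log Q, log Q = n(E° − E)/0.0592 = −1.926.
The balanced reaction is 2 Au^3+(aq) + 3 Pd(s) → 2 Au(s) + 3 Pd^2+(aq), so Q = [Pd^2+(aq)]^3 / [Au^3+(aq)]^2.
Solving for the unknown gives log [Au^3+(aq)] = −2.098, so [Au^3+(aq)] ≈ 0.0080 M.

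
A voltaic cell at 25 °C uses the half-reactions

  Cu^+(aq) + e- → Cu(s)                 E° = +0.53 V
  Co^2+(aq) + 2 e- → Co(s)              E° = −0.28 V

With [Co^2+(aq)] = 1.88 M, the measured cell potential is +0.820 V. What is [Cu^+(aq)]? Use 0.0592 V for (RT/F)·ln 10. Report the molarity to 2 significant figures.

Cu⁺/Cu is the cathode (higher E°); E°cell = +0.53 − (−0.28) = +0.81 V with n = 2.
Rearranging E = E° − (0.0592/n)·log Q gives log Q = 2(+0.81 − (+0.820))/0.0592 = −0.338.
For 2 Cu^+(aq) + Co(s) → 2 Cu(s) + Co^2+(aq), the reaction quotient is Q = [Co^2+(aq)] / [Cu^+(aq)]^2.
Substituting the known concentrations and solving, log [Cu^+(aq)] = 0.306 and [Cu^+(aq)] = 2.0 M.

2.0 M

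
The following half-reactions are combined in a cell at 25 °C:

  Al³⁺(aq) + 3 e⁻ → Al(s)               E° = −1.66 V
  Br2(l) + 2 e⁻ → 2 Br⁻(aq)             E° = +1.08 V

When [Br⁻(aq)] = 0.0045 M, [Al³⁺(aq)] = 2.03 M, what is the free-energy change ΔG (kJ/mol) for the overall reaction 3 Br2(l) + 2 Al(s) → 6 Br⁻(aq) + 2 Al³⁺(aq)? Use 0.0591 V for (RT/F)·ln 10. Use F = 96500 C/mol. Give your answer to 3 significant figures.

−1660 kJ/mol

The standard cell potential is +1.08 − (−1.66) = +2.74 V, with n = 6 electrons in the balanced equation.
Q = [Br⁻(aq)]^6·[Al³⁺(aq)]^2 = 3.42×10^−14, so log Q = −13.466 and E = +2.74 − (0.0591/6)(−13.466) = +2.8726 V.
Finally ΔG = −nFE = −(6)(96500 C/mol)(+2.8726 V) = −1660 kJ/mol.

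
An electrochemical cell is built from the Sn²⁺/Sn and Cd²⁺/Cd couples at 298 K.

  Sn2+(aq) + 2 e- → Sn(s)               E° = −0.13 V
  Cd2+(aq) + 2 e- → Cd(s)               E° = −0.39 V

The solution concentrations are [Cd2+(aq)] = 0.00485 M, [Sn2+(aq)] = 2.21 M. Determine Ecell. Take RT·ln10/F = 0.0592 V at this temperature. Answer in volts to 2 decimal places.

Since E°(Sn²⁺/Sn) > E°(Cd²⁺/Cd), Sn²⁺/Sn serves as the cathode.
The standard potential is −0.13 − (−0.39) = +0.26 V and the balanced reaction transfers n = 2 electrons.
For the overall reaction Sn2+(aq) + Cd(s) → Sn(s) + Cd2+(aq), Q = [Cd2+(aq)] / [Sn2+(aq)] = 0.00219, giving log Q = −2.659.
E = E° − (0.0592/n)·log Q = +0.26 − (0.0592/2)(−2.659) = +0.34 V.

+0.34 V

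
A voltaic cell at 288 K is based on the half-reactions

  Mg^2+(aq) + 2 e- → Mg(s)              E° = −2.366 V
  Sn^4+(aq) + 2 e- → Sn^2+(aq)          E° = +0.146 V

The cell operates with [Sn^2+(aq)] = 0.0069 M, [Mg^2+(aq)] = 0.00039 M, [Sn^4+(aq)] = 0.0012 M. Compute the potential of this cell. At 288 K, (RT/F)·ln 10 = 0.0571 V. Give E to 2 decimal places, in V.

+2.59 V

The Sn⁴⁺/Sn²⁺ couple has the more positive E°, so it is the cathode; Mg²⁺/Mg is the anode.
E°cell = +0.146 − (−2.366) = +2.512 V, with n = 2 electrons transferred.
The balanced reaction is Sn^4+(aq) + Mg(s) → Sn^2+(aq) + Mg^2+(aq), so Q = ([Sn^2+(aq)]·[Mg^2+(aq)]) / [Sn^4+(aq)] = 0.00224 and log Q = −2.649.
By the Nernst equation, E = +2.512 − (0.0571/2)·(−2.649) = +2.59 V.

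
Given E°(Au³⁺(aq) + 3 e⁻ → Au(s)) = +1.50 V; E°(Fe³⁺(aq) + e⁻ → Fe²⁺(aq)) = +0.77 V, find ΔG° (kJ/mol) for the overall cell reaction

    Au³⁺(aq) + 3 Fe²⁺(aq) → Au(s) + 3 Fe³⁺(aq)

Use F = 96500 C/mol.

−211 kJ/mol

In the reaction as written Au³⁺(aq) is reduced, so the Au³⁺/Au couple is the cathode and Fe³⁺/Fe²⁺ is the anode.
E°cell = +1.50 − (+0.77) = +0.73 V; balancing electrons gives n = 3.
ΔG° = −nFE°cell = −(3)(96500)(+0.73) J/mol = −211 kJ/mol.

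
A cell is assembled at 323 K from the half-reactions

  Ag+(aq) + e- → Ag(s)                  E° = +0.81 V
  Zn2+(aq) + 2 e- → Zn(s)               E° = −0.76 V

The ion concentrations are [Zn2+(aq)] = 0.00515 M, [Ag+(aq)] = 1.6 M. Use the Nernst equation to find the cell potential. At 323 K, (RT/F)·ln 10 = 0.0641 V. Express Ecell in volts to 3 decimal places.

The Ag⁺/Ag couple has the more positive E°, so it is the cathode; Zn²⁺/Zn is the anode.
The standard potential is +0.81 − (−0.76) = +1.57 V and the balanced reaction transfers n = 2 electrons.
Balancing gives 2 Ag+(aq) + Zn(s) → 2 Ag(s) + Zn2+(aq); hence Q = [Zn2+(aq)] / [Ag+(aq)]^2 = 0.00201 (log Q = −2.696).
By the Nernst equation, E = +1.57 − (0.0641/2)·(−2.696) = +1.656 V.

+1.656 V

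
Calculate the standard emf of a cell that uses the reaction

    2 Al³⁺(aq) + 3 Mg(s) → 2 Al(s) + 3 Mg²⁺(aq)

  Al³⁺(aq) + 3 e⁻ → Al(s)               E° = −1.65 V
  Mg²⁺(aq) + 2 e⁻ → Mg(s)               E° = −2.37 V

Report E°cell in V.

In the reaction as written, Al³⁺(aq) is reduced (cathode) and Mg²⁺(aq) is produced by oxidation at the anode.
E°cell = E°(cathode) − E°(anode) = −1.65 − (−2.37) = +0.72 V.

+0.72 V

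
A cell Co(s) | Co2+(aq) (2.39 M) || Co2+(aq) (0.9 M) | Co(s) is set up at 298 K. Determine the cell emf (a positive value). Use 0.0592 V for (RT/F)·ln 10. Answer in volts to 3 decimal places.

0.013 V

For a concentration cell E°cell = 0, since both electrodes use the same couple.
The compartment with the higher Co2+(aq) concentration (2.39 M) acts as the cathode; ions are reduced there and produced at the dilute (0.9 M) anode.
With n = 2, Ecell = −(0.0592/2)·log([dilute]/[conc]) = −(0.0592/2)·log(0.9/2.39) = +0.013 V.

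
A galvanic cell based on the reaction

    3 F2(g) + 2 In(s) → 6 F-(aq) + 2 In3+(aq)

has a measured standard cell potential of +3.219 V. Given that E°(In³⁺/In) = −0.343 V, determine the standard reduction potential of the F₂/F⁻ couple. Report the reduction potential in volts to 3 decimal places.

In the reaction as written the F₂/F⁻ couple is reduced (cathode) and In³⁺/In is oxidized (anode), so E°cell = E°(F₂/F⁻) − E°(In³⁺/In).
E°(F₂/F⁻) = E°cell + E°(anode) = +3.219 + (−0.343) = +2.876 V.

+2.876 V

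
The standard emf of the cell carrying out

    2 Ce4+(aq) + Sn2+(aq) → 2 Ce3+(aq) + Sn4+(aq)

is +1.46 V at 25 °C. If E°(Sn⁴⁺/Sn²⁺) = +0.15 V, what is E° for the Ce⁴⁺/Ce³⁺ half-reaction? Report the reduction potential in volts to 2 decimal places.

In the reaction as written the Ce⁴⁺/Ce³⁺ couple is reduced (cathode) and Sn⁴⁺/Sn²⁺ is oxidized (anode), so E°cell = E°(Ce⁴⁺/Ce³⁺) − E°(Sn⁴⁺/Sn²⁺).
E°(Ce⁴⁺/Ce³⁺) = E°cell + E°(anode) = +1.46 + (+0.15) = +1.61 V.

+1.61 V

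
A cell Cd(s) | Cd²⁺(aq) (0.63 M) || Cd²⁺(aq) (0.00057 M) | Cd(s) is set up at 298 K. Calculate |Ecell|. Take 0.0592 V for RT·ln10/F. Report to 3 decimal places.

For a concentration cell E°cell = 0, since both electrodes use the same couple.
The compartment with the higher Cd²⁺(aq) concentration (0.63 M) acts as the cathode; ions are reduced there and produced at the dilute (0.00057 M) anode.
With n = 2, Ecell = −(0.0592/2)·log([dilute]/[conc]) = −(0.0592/2)·log(0.00057/0.63) = +0.090 V.

0.090 V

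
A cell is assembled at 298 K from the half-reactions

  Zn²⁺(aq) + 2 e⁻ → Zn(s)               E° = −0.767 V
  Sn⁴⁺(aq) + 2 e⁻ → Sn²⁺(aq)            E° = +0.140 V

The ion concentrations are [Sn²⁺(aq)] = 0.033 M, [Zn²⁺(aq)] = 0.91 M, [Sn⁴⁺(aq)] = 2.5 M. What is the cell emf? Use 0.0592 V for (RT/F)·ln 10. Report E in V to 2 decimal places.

Since E°(Sn⁴⁺/Sn²⁺) > E°(Zn²⁺/Zn), Sn⁴⁺/Sn²⁺ serves as the cathode.
E°cell = E°cat − E°an = +0.140 − (−0.767) = +0.907 V; n = 2.
For the overall reaction Sn⁴⁺(aq) + Zn(s) → Sn²⁺(aq) + Zn²⁺(aq), Q = ([Sn²⁺(aq)]·[Zn²⁺(aq)]) / [Sn⁴⁺(aq)] = 0.012, giving log Q = −1.920.
E = E° − (0.0592/n)·log Q = +0.907 − (0.0592/2)(−1.920) = +0.96 V.

+0.96 V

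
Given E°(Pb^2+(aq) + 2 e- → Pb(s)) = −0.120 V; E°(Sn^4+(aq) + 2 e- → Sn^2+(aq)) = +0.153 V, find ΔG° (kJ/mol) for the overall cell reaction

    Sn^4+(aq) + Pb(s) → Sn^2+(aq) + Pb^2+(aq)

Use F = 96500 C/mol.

−52.7 kJ/mol

In the reaction as written Sn^4+(aq) is reduced, so the Sn⁴⁺/Sn²⁺ couple is the cathode and Pb²⁺/Pb is the anode.
E°cell = +0.153 − (−0.120) = +0.273 V; balancing electrons gives n = 2.
ΔG° = −nFE°cell = −(2)(96500)(+0.273) J/mol = −52.7 kJ/mol.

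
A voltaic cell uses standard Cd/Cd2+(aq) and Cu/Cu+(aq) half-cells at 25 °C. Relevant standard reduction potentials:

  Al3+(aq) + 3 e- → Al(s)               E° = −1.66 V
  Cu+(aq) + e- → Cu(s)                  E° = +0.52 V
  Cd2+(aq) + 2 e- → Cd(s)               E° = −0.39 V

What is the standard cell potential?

+0.91 V

Of the two couples in this cell, the one with the more positive reduction potential is reduced at the cathode: here that is Cu⁺/Cu (+0.52 V); Cd²⁺/Cd (−0.39 V) is the anode.
E°cell = E°(cathode) − E°(anode) = +0.52 − (−0.39) = +0.91 V.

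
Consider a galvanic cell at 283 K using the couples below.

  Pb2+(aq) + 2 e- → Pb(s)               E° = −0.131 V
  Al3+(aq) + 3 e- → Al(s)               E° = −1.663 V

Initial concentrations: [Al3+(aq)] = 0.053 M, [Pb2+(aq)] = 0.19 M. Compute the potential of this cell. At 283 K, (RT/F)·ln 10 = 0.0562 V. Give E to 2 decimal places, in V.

+1.54 V

Since E°(Pb²⁺/Pb) > E°(Al³⁺/Al), Pb²⁺/Pb serves as the cathode.
The standard potential is −0.131 − (−1.663) = +1.532 V and the balanced reaction transfers n = 6 electrons.
Balancing gives 3 Pb2+(aq) + 2 Al(s) → 3 Pb(s) + 2 Al3+(aq); hence Q = [Al3+(aq)]^2 / [Pb2+(aq)]^3 = 0.41 (log Q = −0.388).
E = E° − (0.0562/n)·log Q = +1.532 − (0.0562/6)(−0.388) = +1.54 V.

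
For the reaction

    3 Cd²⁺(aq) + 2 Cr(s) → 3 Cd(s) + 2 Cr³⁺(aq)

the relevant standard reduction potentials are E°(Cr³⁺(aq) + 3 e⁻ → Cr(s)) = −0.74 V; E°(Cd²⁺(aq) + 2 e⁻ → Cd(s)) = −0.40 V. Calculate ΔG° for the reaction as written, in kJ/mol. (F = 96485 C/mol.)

In the reaction as written Cd²⁺(aq) is reduced, so the Cd²⁺/Cd couple is the cathode and Cr³⁺/Cr is the anode.
E°cell = −0.40 − (−0.74) = +0.34 V; balancing electrons gives n = 6.
ΔG° = −nFE°cell = −(6)(96485)(+0.34) J/mol = −197 kJ/mol.

−197 kJ/mol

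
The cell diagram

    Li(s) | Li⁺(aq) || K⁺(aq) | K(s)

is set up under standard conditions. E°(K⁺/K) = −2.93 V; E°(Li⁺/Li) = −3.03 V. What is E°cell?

By convention the left-hand electrode in cell notation is the anode (oxidation) and the right-hand electrode is the cathode (reduction).
E°cell = E°(right) − E°(left) = −2.93 − (−3.03) = +0.10 V.

+0.10 V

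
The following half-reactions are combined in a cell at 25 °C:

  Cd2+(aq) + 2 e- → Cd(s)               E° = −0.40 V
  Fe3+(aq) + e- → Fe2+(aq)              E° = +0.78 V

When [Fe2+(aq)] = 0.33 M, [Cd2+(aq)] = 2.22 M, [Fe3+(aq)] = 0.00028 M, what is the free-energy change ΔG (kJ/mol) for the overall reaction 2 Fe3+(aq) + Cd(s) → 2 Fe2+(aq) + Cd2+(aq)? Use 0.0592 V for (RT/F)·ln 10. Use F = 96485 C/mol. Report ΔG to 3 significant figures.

−191 kJ/mol

The standard cell potential is +0.78 − (−0.40) = +1.18 V, with n = 2 electrons in the balanced equation.
Q = ([Fe2+(aq)]^2·[Cd2+(aq)]) / [Fe3+(aq)]^2 = 3.08×10^6, so log Q = 6.489 and E = +1.18 − (0.0592/2)(6.489) = +0.9879 V.
ΔG = −nFE = −(2)(96485)(+0.9879) J/mol = −191 kJ/mol.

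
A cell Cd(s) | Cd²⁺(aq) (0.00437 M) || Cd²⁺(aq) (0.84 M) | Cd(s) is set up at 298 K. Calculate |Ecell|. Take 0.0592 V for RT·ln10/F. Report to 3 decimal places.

For a concentration cell E°cell = 0, since both electrodes use the same couple.
The compartment with the higher Cd²⁺(aq) concentration (0.84 M) acts as the cathode; ions are reduced there and produced at the dilute (0.00437 M) anode.
With n = 2, Ecell = −(0.0592/2)·log([dilute]/[conc]) = −(0.0592/2)·log(0.00437/0.84) = +0.068 V.

0.068 V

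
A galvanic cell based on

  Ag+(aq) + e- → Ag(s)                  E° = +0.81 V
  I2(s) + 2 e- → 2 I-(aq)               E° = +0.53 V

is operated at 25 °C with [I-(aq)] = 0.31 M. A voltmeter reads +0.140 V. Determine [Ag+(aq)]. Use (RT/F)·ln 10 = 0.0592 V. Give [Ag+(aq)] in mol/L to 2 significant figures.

With Ag⁺/Ag at the cathode and I₂/I⁻ at the anode, E°cell = +0.81 − (+0.53) = +0.28 V (n = 2).
Rearranging E = E° − (0.0592/n)·log Q gives log Q = 2(+0.28 − (+0.140))/0.0592 = 4.730.
The balanced reaction is 2 Ag+(aq) + 2 I-(aq) → 2 Ag(s) + I2(s), so Q = 1 / ([Ag+(aq)]^2·[I-(aq)]^2).
Substituting the known concentrations and solving, log [Ag+(aq)] = −1.856 and [Ag+(aq)] = 0.014 M.

0.014 M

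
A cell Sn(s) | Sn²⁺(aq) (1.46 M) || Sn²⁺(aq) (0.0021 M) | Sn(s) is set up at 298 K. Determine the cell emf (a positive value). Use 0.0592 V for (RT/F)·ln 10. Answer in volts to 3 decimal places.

For a concentration cell E°cell = 0, since both electrodes use the same couple.
The compartment with the higher Sn²⁺(aq) concentration (1.46 M) acts as the cathode; ions are reduced there and produced at the dilute (0.0021 M) anode.
With n = 2, Ecell = −(0.0592/2)·log([dilute]/[conc]) = −(0.0592/2)·log(0.0021/1.46) = +0.084 V.

0.084 V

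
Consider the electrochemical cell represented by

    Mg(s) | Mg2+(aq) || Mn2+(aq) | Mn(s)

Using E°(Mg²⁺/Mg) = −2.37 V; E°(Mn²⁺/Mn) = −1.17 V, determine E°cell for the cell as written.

By convention the left-hand electrode in cell notation is the anode (oxidation) and the right-hand electrode is the cathode (reduction).
E°cell = E°(right) − E°(left) = −1.17 − (−2.37) = +1.20 V.

+1.20 V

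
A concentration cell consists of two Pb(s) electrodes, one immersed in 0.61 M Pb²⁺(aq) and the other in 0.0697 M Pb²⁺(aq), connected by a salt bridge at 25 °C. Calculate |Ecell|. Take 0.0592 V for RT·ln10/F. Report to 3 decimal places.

0.028 V

For a concentration cell E°cell = 0, since both electrodes use the same couple.
The compartment with the higher Pb²⁺(aq) concentration (0.61 M) acts as the cathode; ions are reduced there and produced at the dilute (0.0697 M) anode.
With n = 2, Ecell = −(0.0592/2)·log([dilute]/[conc]) = −(0.0592/2)·log(0.0697/0.61) = +0.028 V.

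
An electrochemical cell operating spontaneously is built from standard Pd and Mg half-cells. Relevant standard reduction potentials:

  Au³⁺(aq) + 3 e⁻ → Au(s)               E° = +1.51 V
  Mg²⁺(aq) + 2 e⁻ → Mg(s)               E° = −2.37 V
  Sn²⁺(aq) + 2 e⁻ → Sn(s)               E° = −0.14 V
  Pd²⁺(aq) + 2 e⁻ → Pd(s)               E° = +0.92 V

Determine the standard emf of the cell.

The Pd²⁺/Pd couple has the higher E°, so Pd ion is reduced (cathode) and Mg is oxidized (anode).
E°cell = E°(cathode) − E°(anode) = +0.92 − (−2.37) = +3.29 V.

+3.29 V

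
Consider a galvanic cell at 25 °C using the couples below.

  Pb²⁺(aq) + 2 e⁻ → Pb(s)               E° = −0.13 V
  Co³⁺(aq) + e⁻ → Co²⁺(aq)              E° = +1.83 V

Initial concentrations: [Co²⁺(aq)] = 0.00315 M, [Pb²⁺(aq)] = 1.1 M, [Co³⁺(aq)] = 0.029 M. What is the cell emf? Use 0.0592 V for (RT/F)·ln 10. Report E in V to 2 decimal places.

Since E°(Co³⁺/Co²⁺) > E°(Pb²⁺/Pb), Co³⁺/Co²⁺ serves as the cathode.
E°cell = E°cat − E°an = +1.83 − (−0.13) = +1.96 V; n = 2.
For the overall reaction 2 Co³⁺(aq) + Pb(s) → 2 Co²⁺(aq) + Pb²⁺(aq), Q = ([Co²⁺(aq)]^2·[Pb²⁺(aq)]) / [Co³⁺(aq)]^2 = 0.013, giving log Q = −1.887.
E = E° − (0.0592/n)·log Q = +1.96 − (0.0592/2)(−1.887) = +2.02 V.

+2.02 V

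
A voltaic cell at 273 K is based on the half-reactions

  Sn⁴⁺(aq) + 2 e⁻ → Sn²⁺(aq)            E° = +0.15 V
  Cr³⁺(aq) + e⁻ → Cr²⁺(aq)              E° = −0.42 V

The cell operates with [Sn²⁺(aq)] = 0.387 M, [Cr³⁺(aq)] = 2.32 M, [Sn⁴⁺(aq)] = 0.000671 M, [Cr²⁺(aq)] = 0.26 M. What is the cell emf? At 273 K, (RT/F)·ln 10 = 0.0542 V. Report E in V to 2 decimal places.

+0.44 V

The Sn⁴⁺/Sn²⁺ couple has the more positive E°, so it is the cathode; Cr³⁺/Cr²⁺ is the anode.
E°cell = E°cat − E°an = +0.15 − (−0.42) = +0.57 V; n = 2.
Balancing gives Sn⁴⁺(aq) + 2 Cr²⁺(aq) → Sn²⁺(aq) + 2 Cr³⁺(aq); hence Q = ([Sn²⁺(aq)]·[Cr³⁺(aq)]^2) / ([Sn⁴⁺(aq)]·[Cr²⁺(aq)]^2) = 4.59×10^4 (log Q = 4.662).
Applying E = E° − (RT ln10/nF)·log Q gives +0.57 − (0.0542/2)(4.662) = +0.44 V.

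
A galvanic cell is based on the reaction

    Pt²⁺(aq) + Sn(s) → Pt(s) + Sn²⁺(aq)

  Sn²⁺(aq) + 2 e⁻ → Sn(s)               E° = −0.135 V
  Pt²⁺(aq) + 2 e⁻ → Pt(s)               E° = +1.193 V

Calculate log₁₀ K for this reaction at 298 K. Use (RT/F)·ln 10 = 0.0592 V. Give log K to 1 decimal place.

The Pt²⁺/Pt couple is reduced (cathode); E°cell = +1.193 − (−0.135) = +1.328 V with n = 2.
At equilibrium E = 0, so log K = nE°cell / 0.0592 = (2)(+1.328) / 0.0592 = 44.9.

log K = 44.9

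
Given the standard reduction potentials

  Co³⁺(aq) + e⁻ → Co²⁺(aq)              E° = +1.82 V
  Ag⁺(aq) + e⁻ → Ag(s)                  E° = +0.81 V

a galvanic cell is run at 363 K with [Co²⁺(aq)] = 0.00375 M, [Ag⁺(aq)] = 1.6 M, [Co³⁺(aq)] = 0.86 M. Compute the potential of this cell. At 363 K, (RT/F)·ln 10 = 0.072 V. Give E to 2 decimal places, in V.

+1.17 V

Since E°(Co³⁺/Co²⁺) > E°(Ag⁺/Ag), Co³⁺/Co²⁺ serves as the cathode.
E°cell = +1.82 − (+0.81) = +1.01 V, with n = 1 electron transferred.
For the overall reaction Co³⁺(aq) + Ag(s) → Co²⁺(aq) + Ag⁺(aq), Q = ([Co²⁺(aq)]·[Ag⁺(aq)]) / [Co³⁺(aq)] = 0.00698, giving log Q = −2.156.
E = E° − (0.072/n)·log Q = +1.01 − (0.072/1)(−2.156) = +1.17 V.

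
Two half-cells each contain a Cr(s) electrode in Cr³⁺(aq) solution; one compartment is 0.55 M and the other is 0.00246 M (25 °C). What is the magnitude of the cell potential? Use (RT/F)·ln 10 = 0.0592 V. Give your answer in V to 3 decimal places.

0.046 V

For a concentration cell E°cell = 0, since both electrodes use the same couple.
The compartment with the higher Cr³⁺(aq) concentration (0.55 M) acts as the cathode; ions are reduced there and produced at the dilute (0.00246 M) anode.
With n = 3, Ecell = −(0.0592/3)·log([dilute]/[conc]) = −(0.0592/3)·log(0.00246/0.55) = +0.046 V.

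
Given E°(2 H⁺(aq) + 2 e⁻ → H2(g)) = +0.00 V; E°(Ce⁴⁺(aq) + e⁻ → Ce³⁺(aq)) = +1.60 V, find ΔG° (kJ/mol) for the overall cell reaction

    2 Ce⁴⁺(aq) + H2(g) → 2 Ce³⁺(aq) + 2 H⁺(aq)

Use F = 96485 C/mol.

In the reaction as written Ce⁴⁺(aq) is reduced, so the Ce⁴⁺/Ce³⁺ couple is the cathode and 2H⁺/H₂ is the anode.
E°cell = +1.60 − (+0.00) = +1.60 V; balancing electrons gives n = 2.
ΔG° = −nFE°cell = −(2)(96485)(+1.60) J/mol = −309 kJ/mol.

−309 kJ/mol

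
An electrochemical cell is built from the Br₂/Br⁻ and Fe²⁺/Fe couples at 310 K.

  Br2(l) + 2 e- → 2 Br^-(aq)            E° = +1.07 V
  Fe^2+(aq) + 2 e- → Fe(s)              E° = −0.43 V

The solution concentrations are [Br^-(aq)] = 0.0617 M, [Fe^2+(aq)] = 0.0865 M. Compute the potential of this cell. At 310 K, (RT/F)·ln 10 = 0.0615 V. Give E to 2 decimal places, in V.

Br₂/Br⁻ is reduced (cathode, E° = +1.07 V) and Fe²⁺/Fe is oxidized (anode).
E°cell = +1.07 − (−0.43) = +1.50 V, with n = 2 electrons transferred.
For the overall reaction Br2(l) + Fe(s) → 2 Br^-(aq) + Fe^2+(aq), Q = [Br^-(aq)]^2·[Fe^2+(aq)] = 0.000329, giving log Q = −3.482.
E = E° − (0.0615/n)·log Q = +1.50 − (0.0615/2)(−3.482) = +1.61 V.

+1.61 V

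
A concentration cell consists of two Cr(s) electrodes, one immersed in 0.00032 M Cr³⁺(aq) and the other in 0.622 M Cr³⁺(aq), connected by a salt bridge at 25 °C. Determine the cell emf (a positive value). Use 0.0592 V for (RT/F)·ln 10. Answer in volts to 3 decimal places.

0.065 V

For a concentration cell E°cell = 0, since both electrodes use the same couple.
The compartment with the higher Cr³⁺(aq) concentration (0.622 M) acts as the cathode; ions are reduced there and produced at the dilute (0.00032 M) anode.
With n = 3, Ecell = −(0.0592/3)·log([dilute]/[conc]) = −(0.0592/3)·log(0.00032/0.622) = +0.065 V.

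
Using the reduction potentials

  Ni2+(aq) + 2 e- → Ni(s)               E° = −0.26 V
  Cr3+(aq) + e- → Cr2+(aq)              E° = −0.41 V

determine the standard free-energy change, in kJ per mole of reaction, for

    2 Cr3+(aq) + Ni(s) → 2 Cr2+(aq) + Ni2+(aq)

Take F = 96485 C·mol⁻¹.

+28.9 kJ/mol

In the reaction as written Cr3+(aq) is reduced, so the Cr³⁺/Cr²⁺ couple is the cathode and Ni²⁺/Ni is the anode.
E°cell = −0.41 − (−0.26) = −0.15 V; balancing electrons gives n = 2.
ΔG° = −nFE°cell = −(2)(96485)(−0.15) J/mol = +28.9 kJ/mol.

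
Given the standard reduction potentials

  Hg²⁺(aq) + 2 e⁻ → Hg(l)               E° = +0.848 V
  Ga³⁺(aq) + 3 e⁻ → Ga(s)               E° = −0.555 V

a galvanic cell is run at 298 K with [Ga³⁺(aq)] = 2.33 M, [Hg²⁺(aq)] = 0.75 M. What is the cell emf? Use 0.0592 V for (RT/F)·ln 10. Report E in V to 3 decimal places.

+1.392 V

Since E°(Hg²⁺/Hg) > E°(Ga³⁺/Ga), Hg²⁺/Hg serves as the cathode.
The standard potential is +0.848 − (−0.555) = +1.403 V and the balanced reaction transfers n = 6 electrons.
Balancing gives 3 Hg²⁺(aq) + 2 Ga(s) → 3 Hg(l) + 2 Ga³⁺(aq); hence Q = [Ga³⁺(aq)]^2 / [Hg²⁺(aq)]^3 = 12.9 (log Q = 1.110).
Applying E = E° − (RT ln10/nF)·log Q gives +1.403 − (0.0592/6)(1.110) = +1.392 V.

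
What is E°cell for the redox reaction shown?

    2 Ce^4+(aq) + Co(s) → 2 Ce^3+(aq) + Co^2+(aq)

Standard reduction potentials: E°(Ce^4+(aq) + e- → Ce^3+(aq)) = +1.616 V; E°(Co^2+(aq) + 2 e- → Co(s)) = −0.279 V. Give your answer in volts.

Ce^4+(aq) gains electrons, so the Ce⁴⁺/Ce³⁺ couple is the cathode; the Co²⁺/Co couple is the anode.
E°cell = E°(cathode) − E°(anode) = +1.616 − (−0.279) = +1.895 V.

+1.895 V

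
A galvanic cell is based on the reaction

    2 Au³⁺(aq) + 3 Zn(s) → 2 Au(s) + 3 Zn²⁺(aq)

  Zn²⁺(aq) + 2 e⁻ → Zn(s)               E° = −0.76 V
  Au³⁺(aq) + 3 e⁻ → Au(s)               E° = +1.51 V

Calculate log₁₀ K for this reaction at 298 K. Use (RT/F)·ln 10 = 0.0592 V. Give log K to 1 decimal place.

log K = 230.1

The Au³⁺/Au couple is reduced (cathode); E°cell = +1.51 − (−0.76) = +2.27 V with n = 6.
At equilibrium E = 0, so log K = nE°cell / 0.0592 = (6)(+2.27) / 0.0592 = 230.1.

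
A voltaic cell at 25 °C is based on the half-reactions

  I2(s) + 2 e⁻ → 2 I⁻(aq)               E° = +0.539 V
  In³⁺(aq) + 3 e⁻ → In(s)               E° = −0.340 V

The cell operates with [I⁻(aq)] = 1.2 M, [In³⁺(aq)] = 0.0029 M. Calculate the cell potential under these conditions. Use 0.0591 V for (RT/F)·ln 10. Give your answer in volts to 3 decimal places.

The I₂/I⁻ couple has the more positive E°, so it is the cathode; In³⁺/In is the anode.
E°cell = E°cat − E°an = +0.539 − (−0.340) = +0.879 V; n = 6.
Balancing gives 3 I2(s) + 2 In(s) → 6 I⁻(aq) + 2 In³⁺(aq); hence Q = [I⁻(aq)]^6·[In³⁺(aq)]^2 = 2.51×10^−5 (log Q = −4.600).
E = E° − (0.0591/n)·log Q = +0.879 − (0.0591/6)(−4.600) = +0.924 V.

+0.924 V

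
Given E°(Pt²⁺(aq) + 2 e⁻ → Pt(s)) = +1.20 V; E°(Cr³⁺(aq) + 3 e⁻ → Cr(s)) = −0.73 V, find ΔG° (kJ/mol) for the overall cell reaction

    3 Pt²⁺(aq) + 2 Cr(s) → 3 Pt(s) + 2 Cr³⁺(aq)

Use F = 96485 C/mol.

In the reaction as written Pt²⁺(aq) is reduced, so the Pt²⁺/Pt couple is the cathode and Cr³⁺/Cr is the anode.
E°cell = +1.20 − (−0.73) = +1.93 V; balancing electrons gives n = 6.
ΔG° = −nFE°cell = −(6)(96485)(+1.93) J/mol = −1117 kJ/mol.

−1117 kJ/mol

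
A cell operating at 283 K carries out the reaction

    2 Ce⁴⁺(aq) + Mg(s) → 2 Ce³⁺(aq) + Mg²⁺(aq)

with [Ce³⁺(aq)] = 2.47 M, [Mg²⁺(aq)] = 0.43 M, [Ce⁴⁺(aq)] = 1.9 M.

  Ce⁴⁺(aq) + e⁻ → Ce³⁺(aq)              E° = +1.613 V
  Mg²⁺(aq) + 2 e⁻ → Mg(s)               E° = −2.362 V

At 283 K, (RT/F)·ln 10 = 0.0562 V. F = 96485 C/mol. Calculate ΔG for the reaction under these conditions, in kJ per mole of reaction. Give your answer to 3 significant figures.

−768 kJ/mol

E°cell = +1.613 − (−2.362) = +3.975 V; the balanced reaction transfers n = 2 electrons.
Here Q = ([Ce³⁺(aq)]^2·[Mg²⁺(aq)]) / [Ce⁴⁺(aq)]^2 = 0.727 (log Q = −0.139), giving E = +3.975 − (0.0562/2)·(−0.139) = +3.9789 V.
Finally ΔG = −nFE = −(2)(96485 C/mol)(+3.9789 V) = −768 kJ/mol.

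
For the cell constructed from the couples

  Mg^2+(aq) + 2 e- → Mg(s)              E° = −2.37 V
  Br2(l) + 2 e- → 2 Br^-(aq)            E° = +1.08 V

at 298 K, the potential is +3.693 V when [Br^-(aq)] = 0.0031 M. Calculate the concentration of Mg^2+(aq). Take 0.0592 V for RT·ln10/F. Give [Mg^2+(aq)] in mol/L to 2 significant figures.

0.00064 M

The Br₂/Br⁻ couple has the larger reduction potential, so it is the cathode: E°cell = +1.08 − (−2.37) = +3.45 V and n = 2.
From the Nernst equation, log Q = n(E° − E)/0.0592 = 2·(+3.45 − (+3.693))/0.0592 = −8.209.
For Br2(l) + Mg(s) → 2 Br^-(aq) + Mg^2+(aq), the reaction quotient is Q = [Br^-(aq)]^2·[Mg^2+(aq)].
Substituting the known concentrations and solving, log [Mg^2+(aq)] = −3.192 and [Mg^2+(aq)] = 0.00064 M.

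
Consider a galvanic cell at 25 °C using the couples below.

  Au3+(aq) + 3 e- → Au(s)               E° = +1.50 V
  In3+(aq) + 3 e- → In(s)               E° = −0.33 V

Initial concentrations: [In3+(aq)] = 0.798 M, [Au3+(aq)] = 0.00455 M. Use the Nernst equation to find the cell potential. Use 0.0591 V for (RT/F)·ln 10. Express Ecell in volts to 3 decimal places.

+1.786 V

Since E°(Au³⁺/Au) > E°(In³⁺/In), Au³⁺/Au serves as the cathode.
E°cell = E°cat − E°an = +1.50 − (−0.33) = +1.83 V; n = 3.
The balanced reaction is Au3+(aq) + In(s) → Au(s) + In3+(aq), so Q = [In3+(aq)] / [Au3+(aq)] = 175 and log Q = 2.244.
By the Nernst equation, E = +1.83 − (0.0591/3)·(2.244) = +1.786 V.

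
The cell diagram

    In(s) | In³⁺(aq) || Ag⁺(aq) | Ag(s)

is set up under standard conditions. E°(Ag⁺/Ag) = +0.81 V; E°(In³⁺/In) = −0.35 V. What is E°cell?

+1.16 V

By convention the left-hand electrode in cell notation is the anode (oxidation) and the right-hand electrode is the cathode (reduction).
E°cell = E°(right) − E°(left) = +0.81 − (−0.35) = +1.16 V.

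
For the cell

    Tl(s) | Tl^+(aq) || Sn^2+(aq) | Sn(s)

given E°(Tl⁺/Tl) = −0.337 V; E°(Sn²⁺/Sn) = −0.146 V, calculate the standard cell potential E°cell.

By convention the left-hand electrode in cell notation is the anode (oxidation) and the right-hand electrode is the cathode (reduction).
E°cell = E°(right) − E°(left) = −0.146 − (−0.337) = +0.191 V.

+0.191 V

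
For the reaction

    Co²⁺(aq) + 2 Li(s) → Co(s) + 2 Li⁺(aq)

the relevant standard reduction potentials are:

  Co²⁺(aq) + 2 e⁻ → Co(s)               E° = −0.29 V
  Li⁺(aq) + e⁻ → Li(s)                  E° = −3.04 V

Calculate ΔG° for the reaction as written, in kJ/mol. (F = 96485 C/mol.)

In the reaction as written Co²⁺(aq) is reduced, so the Co²⁺/Co couple is the cathode and Li⁺/Li is the anode.
E°cell = −0.29 − (−3.04) = +2.75 V; balancing electrons gives n = 2.
ΔG° = −nFE°cell = −(2)(96485)(+2.75) J/mol = −531 kJ/mol.

−531 kJ/mol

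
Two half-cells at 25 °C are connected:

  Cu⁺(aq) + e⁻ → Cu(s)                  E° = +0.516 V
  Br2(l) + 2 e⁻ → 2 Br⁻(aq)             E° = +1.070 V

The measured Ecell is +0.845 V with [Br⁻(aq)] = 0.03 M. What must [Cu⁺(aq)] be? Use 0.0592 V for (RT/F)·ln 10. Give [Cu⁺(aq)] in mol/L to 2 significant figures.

With Br₂/Br⁻ at the cathode and Cu⁺/Cu at the anode, E°cell = +1.070 − (+0.516) = +0.554 V (n = 2).
From the Nernst equation, log Q = n(E° − E)/0.0592 = 2·(+0.554 − (+0.845))/0.0592 = −9.831.
The balanced reaction is Br2(l) + 2 Cu(s) → 2 Br⁻(aq) + 2 Cu⁺(aq), so Q = [Br⁻(aq)]^2·[Cu⁺(aq)]^2.
Isolating [Cu⁺(aq)] in Q = 10^{−9.831} yields log [Cu⁺(aq)] = −3.393, i.e. 0.00040 M.

0.00040 M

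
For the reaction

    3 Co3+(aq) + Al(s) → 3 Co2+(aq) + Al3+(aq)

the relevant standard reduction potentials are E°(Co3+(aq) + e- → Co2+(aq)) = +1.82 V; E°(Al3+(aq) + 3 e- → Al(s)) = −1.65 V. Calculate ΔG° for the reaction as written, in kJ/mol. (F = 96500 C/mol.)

In the reaction as written Co3+(aq) is reduced, so the Co³⁺/Co²⁺ couple is the cathode and Al³⁺/Al is the anode.
E°cell = +1.82 − (−1.65) = +3.47 V; balancing electrons gives n = 3.
ΔG° = −nFE°cell = −(3)(96500)(+3.47) J/mol = −1005 kJ/mol.

−1005 kJ/mol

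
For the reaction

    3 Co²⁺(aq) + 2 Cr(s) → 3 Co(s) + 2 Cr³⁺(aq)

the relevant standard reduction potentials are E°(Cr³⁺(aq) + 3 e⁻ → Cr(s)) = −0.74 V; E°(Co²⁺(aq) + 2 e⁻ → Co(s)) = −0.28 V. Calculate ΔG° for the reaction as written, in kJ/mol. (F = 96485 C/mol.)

−266 kJ/mol

In the reaction as written Co²⁺(aq) is reduced, so the Co²⁺/Co couple is the cathode and Cr³⁺/Cr is the anode.
E°cell = −0.28 − (−0.74) = +0.46 V; balancing electrons gives n = 6.
ΔG° = −nFE°cell = −(6)(96485)(+0.46) J/mol = −266 kJ/mol.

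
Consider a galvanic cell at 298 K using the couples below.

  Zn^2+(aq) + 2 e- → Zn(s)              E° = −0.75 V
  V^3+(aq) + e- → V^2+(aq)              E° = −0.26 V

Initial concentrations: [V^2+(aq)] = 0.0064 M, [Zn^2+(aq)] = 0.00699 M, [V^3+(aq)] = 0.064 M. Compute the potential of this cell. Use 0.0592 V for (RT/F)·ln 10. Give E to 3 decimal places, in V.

V³⁺/V²⁺ is reduced (cathode, E° = −0.26 V) and Zn²⁺/Zn is oxidized (anode).
The standard potential is −0.26 − (−0.75) = +0.49 V and the balanced reaction transfers n = 2 electrons.
For the overall reaction 2 V^3+(aq) + Zn(s) → 2 V^2+(aq) + Zn^2+(aq), Q = ([V^2+(aq)]^2·[Zn^2+(aq)]) / [V^3+(aq)]^2 = 6.99×10^−5, giving log Q = −4.156.
Applying E = E° − (RT ln10/nF)·log Q gives +0.49 − (0.0592/2)(−4.156) = +0.613 V.

+0.613 V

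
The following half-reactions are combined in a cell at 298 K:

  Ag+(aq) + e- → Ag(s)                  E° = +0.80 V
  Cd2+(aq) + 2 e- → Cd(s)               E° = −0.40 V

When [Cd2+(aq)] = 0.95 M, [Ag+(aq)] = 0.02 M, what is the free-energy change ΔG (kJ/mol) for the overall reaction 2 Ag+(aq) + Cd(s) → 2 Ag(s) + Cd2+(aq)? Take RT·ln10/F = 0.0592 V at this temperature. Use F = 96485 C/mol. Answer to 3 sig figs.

−212 kJ/mol

The standard cell potential is +0.80 − (−0.40) = +1.20 V, with n = 2 electrons in the balanced equation.
The reaction quotient is [Cd2+(aq)] / [Ag+(aq)]^2 = 2.38×10^3; by Nernst, E = +1.20 − (0.0592/2)(3.376) = +1.1001 V.
ΔG = −nFE = −(2)(96485)(+1.1001) J/mol = −212 kJ/mol.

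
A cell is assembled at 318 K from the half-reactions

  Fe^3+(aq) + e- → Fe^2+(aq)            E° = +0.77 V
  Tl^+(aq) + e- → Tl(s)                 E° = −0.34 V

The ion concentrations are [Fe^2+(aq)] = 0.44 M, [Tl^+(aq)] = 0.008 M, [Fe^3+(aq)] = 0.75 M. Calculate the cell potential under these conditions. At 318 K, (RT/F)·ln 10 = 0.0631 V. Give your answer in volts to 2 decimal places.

+1.26 V

Since E°(Fe³⁺/Fe²⁺) > E°(Tl⁺/Tl), Fe³⁺/Fe²⁺ serves as the cathode.
The standard potential is +0.77 − (−0.34) = +1.11 V and the balanced reaction transfers n = 1 electron.
For the overall reaction Fe^3+(aq) + Tl(s) → Fe^2+(aq) + Tl^+(aq), Q = ([Fe^2+(aq)]·[Tl^+(aq)]) / [Fe^3+(aq)] = 0.00469, giving log Q = −2.329.
Applying E = E° − (RT ln10/nF)·log Q gives +1.11 − (0.0631/1)(−2.329) = +1.26 V.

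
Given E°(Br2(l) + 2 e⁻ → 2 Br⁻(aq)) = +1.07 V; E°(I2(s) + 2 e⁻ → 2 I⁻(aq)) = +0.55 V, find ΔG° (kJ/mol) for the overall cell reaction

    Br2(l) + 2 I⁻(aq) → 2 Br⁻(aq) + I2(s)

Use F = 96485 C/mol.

In the reaction as written Br2(l) is reduced, so the Br₂/Br⁻ couple is the cathode and I₂/I⁻ is the anode.
E°cell = +1.07 − (+0.55) = +0.52 V; balancing electrons gives n = 2.
ΔG° = −nFE°cell = −(2)(96485)(+0.52) J/mol = −100 kJ/mol.

−100 kJ/mol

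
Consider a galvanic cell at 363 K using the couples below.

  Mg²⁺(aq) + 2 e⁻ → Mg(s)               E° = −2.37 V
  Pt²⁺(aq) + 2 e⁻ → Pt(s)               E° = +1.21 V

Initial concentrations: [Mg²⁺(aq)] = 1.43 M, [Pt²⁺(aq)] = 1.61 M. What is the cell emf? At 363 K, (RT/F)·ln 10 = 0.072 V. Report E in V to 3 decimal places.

The Pt²⁺/Pt couple has the more positive E°, so it is the cathode; Mg²⁺/Mg is the anode.
E°cell = E°cat − E°an = +1.21 − (−2.37) = +3.58 V; n = 2.
The balanced reaction is Pt²⁺(aq) + Mg(s) → Pt(s) + Mg²⁺(aq), so Q = [Mg²⁺(aq)] / [Pt²⁺(aq)] = 0.888 and log Q = −0.051.
E = E° − (0.072/n)·log Q = +3.58 − (0.072/2)(−0.051) = +3.582 V.

+3.582 V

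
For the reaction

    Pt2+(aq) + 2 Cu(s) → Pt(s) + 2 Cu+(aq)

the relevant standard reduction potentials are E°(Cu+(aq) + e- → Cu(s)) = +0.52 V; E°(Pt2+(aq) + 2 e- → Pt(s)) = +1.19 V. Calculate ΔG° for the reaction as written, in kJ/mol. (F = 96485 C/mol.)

−129 kJ/mol

In the reaction as written Pt2+(aq) is reduced, so the Pt²⁺/Pt couple is the cathode and Cu⁺/Cu is the anode.
E°cell = +1.19 − (+0.52) = +0.67 V; balancing electrons gives n = 2.
ΔG° = −nFE°cell = −(2)(96485)(+0.67) J/mol = −129 kJ/mol.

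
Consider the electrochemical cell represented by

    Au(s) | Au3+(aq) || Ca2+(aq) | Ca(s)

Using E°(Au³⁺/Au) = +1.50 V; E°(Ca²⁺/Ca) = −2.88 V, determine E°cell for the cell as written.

By convention the left-hand electrode in cell notation is the anode (oxidation) and the right-hand electrode is the cathode (reduction).
E°cell = E°(right) − E°(left) = −2.88 − (+1.50) = −4.38 V.
The negative sign shows that, as written, the cell would require an external voltage to drive the reaction.

−4.38 V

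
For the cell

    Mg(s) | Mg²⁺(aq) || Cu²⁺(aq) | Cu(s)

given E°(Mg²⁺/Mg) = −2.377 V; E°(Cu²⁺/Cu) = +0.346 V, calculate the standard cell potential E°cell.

+2.723 V

By convention the left-hand electrode in cell notation is the anode (oxidation) and the right-hand electrode is the cathode (reduction).
E°cell = E°(right) − E°(left) = +0.346 − (−2.377) = +2.723 V.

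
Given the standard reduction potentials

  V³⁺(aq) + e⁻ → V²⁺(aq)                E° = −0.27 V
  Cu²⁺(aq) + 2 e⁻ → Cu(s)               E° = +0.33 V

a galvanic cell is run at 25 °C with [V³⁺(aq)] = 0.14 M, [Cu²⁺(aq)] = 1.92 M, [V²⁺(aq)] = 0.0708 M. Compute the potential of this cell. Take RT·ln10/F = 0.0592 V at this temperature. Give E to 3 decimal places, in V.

The Cu²⁺/Cu couple has the more positive E°, so it is the cathode; V³⁺/V²⁺ is the anode.
E°cell = +0.33 − (−0.27) = +0.60 V, with n = 2 electrons transferred.
The balanced reaction is Cu²⁺(aq) + 2 V²⁺(aq) → Cu(s) + 2 V³⁺(aq), so Q = [V³⁺(aq)]^2 / ([Cu²⁺(aq)]·[V²⁺(aq)]^2) = 2.04 and log Q = 0.309.
E = E° − (0.0592/n)·log Q = +0.60 − (0.0592/2)(0.309) = +0.591 V.

+0.591 V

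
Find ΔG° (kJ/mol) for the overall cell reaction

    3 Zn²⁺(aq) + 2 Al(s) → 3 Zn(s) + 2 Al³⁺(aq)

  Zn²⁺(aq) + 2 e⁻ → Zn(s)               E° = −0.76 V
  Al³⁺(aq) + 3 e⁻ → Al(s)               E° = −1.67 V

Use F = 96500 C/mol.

−527 kJ/mol

In the reaction as written Zn²⁺(aq) is reduced, so the Zn²⁺/Zn couple is the cathode and Al³⁺/Al is the anode.
E°cell = −0.76 − (−1.67) = +0.91 V; balancing electrons gives n = 6.
ΔG° = −nFE°cell = −(6)(96500)(+0.91) J/mol = −527 kJ/mol.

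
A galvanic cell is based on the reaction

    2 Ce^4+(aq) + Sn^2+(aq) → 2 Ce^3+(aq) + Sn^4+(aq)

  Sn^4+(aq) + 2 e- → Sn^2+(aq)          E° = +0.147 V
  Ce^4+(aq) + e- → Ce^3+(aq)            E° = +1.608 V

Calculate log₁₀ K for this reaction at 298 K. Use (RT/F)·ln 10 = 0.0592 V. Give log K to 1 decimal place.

log K = 49.4

The Ce⁴⁺/Ce³⁺ couple is reduced (cathode); E°cell = +1.608 − (+0.147) = +1.461 V with n = 2.
At equilibrium E = 0, so log K = nE°cell / 0.0592 = (2)(+1.461) / 0.0592 = 49.4.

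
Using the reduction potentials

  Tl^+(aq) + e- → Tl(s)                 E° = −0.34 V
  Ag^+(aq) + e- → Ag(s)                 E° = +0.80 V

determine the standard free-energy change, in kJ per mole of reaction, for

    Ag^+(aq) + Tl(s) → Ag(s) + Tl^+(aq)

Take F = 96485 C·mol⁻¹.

In the reaction as written Ag^+(aq) is reduced, so the Ag⁺/Ag couple is the cathode and Tl⁺/Tl is the anode.
E°cell = +0.80 − (−0.34) = +1.14 V; balancing electrons gives n = 1.
ΔG° = −nFE°cell = −(1)(96485)(+1.14) J/mol = −110 kJ/mol.

−110 kJ/mol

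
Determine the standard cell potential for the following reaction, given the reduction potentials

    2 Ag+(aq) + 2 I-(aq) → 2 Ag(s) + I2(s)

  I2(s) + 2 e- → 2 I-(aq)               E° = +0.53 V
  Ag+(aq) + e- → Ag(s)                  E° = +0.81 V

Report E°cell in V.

+0.28 V

In the reaction as written, Ag+(aq) is reduced (cathode) and I2(s) is produced by oxidation at the anode.
E°cell = E°(cathode) − E°(anode) = +0.81 − (+0.53) = +0.28 V.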